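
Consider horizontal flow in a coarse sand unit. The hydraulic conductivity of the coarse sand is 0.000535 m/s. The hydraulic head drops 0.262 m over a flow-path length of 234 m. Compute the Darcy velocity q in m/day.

0.0518

Convert K: 0.000535 m/s × 86400 = 46.22 m/day.
Hydraulic gradient i = Δh / L = 0.262 / 234 = 0.001120.
Specific discharge q = K · i = 46.22 × 0.001120 = 0.05176 m/day.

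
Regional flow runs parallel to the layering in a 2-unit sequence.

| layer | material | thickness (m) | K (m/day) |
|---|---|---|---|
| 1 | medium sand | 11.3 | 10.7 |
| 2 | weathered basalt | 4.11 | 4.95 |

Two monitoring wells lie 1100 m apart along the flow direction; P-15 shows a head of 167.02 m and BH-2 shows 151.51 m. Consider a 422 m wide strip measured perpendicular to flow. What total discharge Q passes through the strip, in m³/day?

840

Flow is parallel to layering, so each bed carries its own Darcy discharge and the transmissivities add.
Σ(K_i·b_i) = 10.7×11.3 + 4.95×4.11 = 141.3 m²/day.
Hydraulic gradient i = (167.02 − 151.51) / 1100 = 15.51 / 1100 = 0.01410.
Q = Σ(K_i·b_i) · W · i = 141.3 × 422 × 0.01410 = 840.5 m³/day.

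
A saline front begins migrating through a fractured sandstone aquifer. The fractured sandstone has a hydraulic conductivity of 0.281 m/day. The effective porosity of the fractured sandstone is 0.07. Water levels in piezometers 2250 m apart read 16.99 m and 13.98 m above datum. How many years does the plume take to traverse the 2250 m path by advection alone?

Hydraulic gradient i = (16.99 − 13.98) / 2250 = 3.01 / 2250 = 0.001338.
Darcy flux q = K · i = 0.2810 × 0.001338 = 0.0003759 m/day.
Seepage velocity v = q / n_e = 0.0003759 / 0.07 = 0.005370 m/day.
Travel time t = L / v = 2250 / 0.005370 = 4.190e+05 days = 1147 years.

1150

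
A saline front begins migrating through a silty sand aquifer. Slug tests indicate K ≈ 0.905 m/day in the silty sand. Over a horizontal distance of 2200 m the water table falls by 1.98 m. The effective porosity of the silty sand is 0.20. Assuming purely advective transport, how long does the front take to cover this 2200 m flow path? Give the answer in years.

1480

Hydraulic gradient i = Δh / L = 1.98 / 2200 = 0.0009000.
Darcy flux q = K · i = 0.9050 × 0.0009000 = 0.0008145 m/day.
Seepage velocity v = q / n_e = 0.0008145 / 0.20 = 0.004072 m/day.
Travel time t = L / v = 2200 / 0.004072 = 5.402e+05 days = 1479 years.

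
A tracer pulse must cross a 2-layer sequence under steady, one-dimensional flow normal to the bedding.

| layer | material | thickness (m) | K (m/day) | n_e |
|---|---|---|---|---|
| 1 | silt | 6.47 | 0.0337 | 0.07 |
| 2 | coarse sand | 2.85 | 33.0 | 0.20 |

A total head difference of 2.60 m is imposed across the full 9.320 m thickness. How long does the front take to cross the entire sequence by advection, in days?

75.6

With flow normal to the layers, continuity requires the same specific discharge q through every layer.
Σ(b_i/K_i) = 6.47/0.0337 + 2.85/33.0 = 192.1 d.
q = Δh / Σ(b_i/K_i) = 2.60 / 192.1 = 0.01354 m/day.
In each layer the seepage velocity is v_i = q/n_i, so the layer transit time is t_i = b_i·n_i / q:
  layer 1 (silt): t_1 = 6.47 × 0.07 / 0.01354 = 33.46 d
  layer 2 (coarse sand): t_2 = 2.85 × 0.20 / 0.01354 = 42.11 d
Total t = Σ t_i = 75.57 days.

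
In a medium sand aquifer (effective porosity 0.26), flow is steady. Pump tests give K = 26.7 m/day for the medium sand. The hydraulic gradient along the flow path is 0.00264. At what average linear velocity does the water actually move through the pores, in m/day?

Hydraulic gradient i = 0.00264.
Darcy flux q = K · i = 26.70 × 0.002640 = 0.07049 m/day.
Seepage velocity v = q / n_e = 0.07049 / 0.26 = 0.2711 m/day.

0.271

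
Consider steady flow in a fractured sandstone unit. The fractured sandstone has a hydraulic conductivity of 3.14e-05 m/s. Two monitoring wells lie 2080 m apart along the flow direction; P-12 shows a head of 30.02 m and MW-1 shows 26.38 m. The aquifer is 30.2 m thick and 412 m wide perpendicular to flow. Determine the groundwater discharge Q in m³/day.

59.1

Convert K: 3.14e-05 m/s × 86400 = 2.713 m/day.
Cross-sectional area A = 412 × 30.2 = 12442 m².
Hydraulic gradient i = (30.02 − 26.38) / 2080 = 3.64 / 2080 = 0.001750.
Darcy's law: Q = K · A · i = 2.713 × 12442 × 0.001750 = 59.07 m³/day.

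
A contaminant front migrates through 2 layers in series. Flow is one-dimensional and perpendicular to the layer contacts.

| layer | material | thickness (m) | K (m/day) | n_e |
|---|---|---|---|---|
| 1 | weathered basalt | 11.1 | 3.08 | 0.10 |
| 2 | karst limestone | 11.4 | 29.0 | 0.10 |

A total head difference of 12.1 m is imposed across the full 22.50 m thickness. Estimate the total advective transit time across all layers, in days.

With flow normal to the layers, continuity requires the same specific discharge q through every layer.
Σ(b_i/K_i) = 11.1/3.08 + 11.4/29.0 = 3.997 d.
q = Δh / Σ(b_i/K_i) = 12.1 / 3.997 = 3.027 m/day.
In each layer the seepage velocity is v_i = q/n_i, so the layer transit time is t_i = b_i·n_i / q:
  layer 1 (weathered basalt): t_1 = 11.1 × 0.10 / 3.027 = 0.3667 d
  layer 2 (karst limestone): t_2 = 11.4 × 0.10 / 3.027 = 0.3766 d
Total t = Σ t_i = 0.7432 days.

0.743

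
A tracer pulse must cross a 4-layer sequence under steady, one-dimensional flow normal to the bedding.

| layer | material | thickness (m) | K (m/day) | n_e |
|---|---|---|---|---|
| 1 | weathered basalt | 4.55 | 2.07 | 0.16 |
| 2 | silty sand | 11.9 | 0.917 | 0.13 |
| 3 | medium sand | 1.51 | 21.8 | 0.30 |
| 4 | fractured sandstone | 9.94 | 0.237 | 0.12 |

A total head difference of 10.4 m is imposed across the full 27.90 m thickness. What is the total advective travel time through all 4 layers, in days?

21.6

With flow normal to the layers, continuity requires the same specific discharge q through every layer.
Σ(b_i/K_i) = 4.55/2.07 + 11.9/0.917 + 1.51/21.8 + 9.94/0.237 = 57.19 d.
q = Δh / Σ(b_i/K_i) = 10.4 / 57.19 = 0.1819 m/day.
In each layer the seepage velocity is v_i = q/n_i, so the layer transit time is t_i = b_i·n_i / q:
  layer 1 (weathered basalt): t_1 = 4.55 × 0.16 / 0.1819 = 4.003 d
  layer 2 (silty sand): t_2 = 11.9 × 0.13 / 0.1819 = 8.506 d
  layer 3 (medium sand): t_3 = 1.51 × 0.30 / 0.1819 = 2.491 d
  layer 4 (fractured sandstone): t_4 = 9.94 × 0.12 / 0.1819 = 6.559 d
Total t = Σ t_i = 21.56 days.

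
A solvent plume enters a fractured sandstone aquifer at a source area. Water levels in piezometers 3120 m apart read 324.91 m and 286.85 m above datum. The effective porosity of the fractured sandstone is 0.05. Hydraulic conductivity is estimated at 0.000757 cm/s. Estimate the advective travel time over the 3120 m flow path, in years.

Convert K: 0.000757 cm/s × 864 = 0.6540 m/day.
Hydraulic gradient i = (324.91 − 286.85) / 3120 = 38.06 / 3120 = 0.01220.
Darcy flux q = K · i = 0.6540 × 0.01220 = 0.007979 m/day.
Seepage velocity v = q / n_e = 0.007979 / 0.05 = 0.1596 m/day.
Travel time t = L / v = 3120 / 0.1596 = 19552 days = 53.53 years.

53.5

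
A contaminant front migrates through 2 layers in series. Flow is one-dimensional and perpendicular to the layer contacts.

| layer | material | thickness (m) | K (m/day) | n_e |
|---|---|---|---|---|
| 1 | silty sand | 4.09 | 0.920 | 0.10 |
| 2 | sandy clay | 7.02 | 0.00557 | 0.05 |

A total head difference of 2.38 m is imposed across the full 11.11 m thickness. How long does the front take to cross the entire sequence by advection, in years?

With flow normal to the layers, continuity requires the same specific discharge q through every layer.
Σ(b_i/K_i) = 4.09/0.920 + 7.02/0.00557 = 1265 d.
q = Δh / Σ(b_i/K_i) = 2.38 / 1265 = 0.001882 m/day.
In each layer the seepage velocity is v_i = q/n_i, so the layer transit time is t_i = b_i·n_i / q:
  layer 1 (silty sand): t_1 = 4.09 × 0.10 / 0.001882 = 217.3 d
  layer 2 (sandy clay): t_2 = 7.02 × 0.05 / 0.001882 = 186.5 d
Total t = Σ t_i = 403.9 days = 1.106 years.

1.11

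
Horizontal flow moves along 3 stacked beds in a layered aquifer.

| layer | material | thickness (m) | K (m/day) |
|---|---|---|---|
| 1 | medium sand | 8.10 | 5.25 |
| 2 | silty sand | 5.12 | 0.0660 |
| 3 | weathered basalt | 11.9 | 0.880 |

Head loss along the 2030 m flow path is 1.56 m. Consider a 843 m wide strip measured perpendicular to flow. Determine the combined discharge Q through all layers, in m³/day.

Flow is parallel to layering, so each bed carries its own Darcy discharge and the transmissivities add.
Σ(K_i·b_i) = 5.25×8.10 + 0.0660×5.12 + 0.880×11.9 = 53.33 m²/day.
Hydraulic gradient i = Δh / L = 1.56 / 2030 = 0.0007685.
Q = Σ(K_i·b_i) · W · i = 53.33 × 843 × 0.0007685 = 34.55 m³/day.

34.6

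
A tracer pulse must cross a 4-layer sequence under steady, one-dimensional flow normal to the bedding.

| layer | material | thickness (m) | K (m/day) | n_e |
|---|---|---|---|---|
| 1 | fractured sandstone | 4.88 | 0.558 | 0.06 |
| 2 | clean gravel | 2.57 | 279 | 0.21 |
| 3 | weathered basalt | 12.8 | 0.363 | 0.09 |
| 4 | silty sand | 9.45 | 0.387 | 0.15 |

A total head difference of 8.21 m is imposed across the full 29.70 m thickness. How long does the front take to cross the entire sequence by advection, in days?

With flow normal to the layers, continuity requires the same specific discharge q through every layer.
Σ(b_i/K_i) = 4.88/0.558 + 2.57/279 + 12.8/0.363 + 9.45/0.387 = 68.44 d.
q = Δh / Σ(b_i/K_i) = 8.21 / 68.44 = 0.1200 m/day.
In each layer the seepage velocity is v_i = q/n_i, so the layer transit time is t_i = b_i·n_i / q:
  layer 1 (fractured sandstone): t_1 = 4.88 × 0.06 / 0.1200 = 2.441 d
  layer 2 (clean gravel): t_2 = 2.57 × 0.21 / 0.1200 = 4.499 d
  layer 3 (weathered basalt): t_3 = 12.8 × 0.09 / 0.1200 = 9.603 d
  layer 4 (silty sand): t_4 = 9.45 × 0.15 / 0.1200 = 11.82 d
Total t = Σ t_i = 28.36 days.

28.4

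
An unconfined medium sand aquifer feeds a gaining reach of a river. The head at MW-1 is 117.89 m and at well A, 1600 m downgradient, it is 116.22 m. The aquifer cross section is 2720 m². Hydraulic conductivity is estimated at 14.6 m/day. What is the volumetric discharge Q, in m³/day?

Hydraulic gradient i = (117.89 − 116.22) / 1600 = 1.67 / 1600 = 0.001044.
Darcy's law: Q = K · A · i = 14.60 × 2720 × 0.001044 = 41.45 m³/day.

41.4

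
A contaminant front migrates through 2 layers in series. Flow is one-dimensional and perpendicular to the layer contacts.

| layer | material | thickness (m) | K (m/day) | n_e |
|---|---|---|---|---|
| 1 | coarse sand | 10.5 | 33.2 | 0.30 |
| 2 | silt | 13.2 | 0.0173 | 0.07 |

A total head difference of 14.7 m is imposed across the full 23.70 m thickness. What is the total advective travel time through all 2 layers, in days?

212

With flow normal to the layers, continuity requires the same specific discharge q through every layer.
Σ(b_i/K_i) = 10.5/33.2 + 13.2/0.0173 = 763.3 d.
q = Δh / Σ(b_i/K_i) = 14.7 / 763.3 = 0.01926 m/day.
In each layer the seepage velocity is v_i = q/n_i, so the layer transit time is t_i = b_i·n_i / q:
  layer 1 (coarse sand): t_1 = 10.5 × 0.30 / 0.01926 = 163.6 d
  layer 2 (silt): t_2 = 13.2 × 0.07 / 0.01926 = 47.98 d
Total t = Σ t_i = 211.5 days.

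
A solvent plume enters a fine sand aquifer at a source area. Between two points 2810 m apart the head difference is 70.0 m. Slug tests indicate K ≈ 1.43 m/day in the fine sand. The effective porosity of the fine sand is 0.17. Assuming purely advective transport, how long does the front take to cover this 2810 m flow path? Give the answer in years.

36.7

Hydraulic gradient i = Δh / L = 70.0 / 2810 = 0.02491.
Darcy flux q = K · i = 1.430 × 0.02491 = 0.03562 m/day.
Seepage velocity v = q / n_e = 0.03562 / 0.17 = 0.2095 m/day.
Travel time t = L / v = 2810 / 0.2095 = 13410 days = 36.71 years.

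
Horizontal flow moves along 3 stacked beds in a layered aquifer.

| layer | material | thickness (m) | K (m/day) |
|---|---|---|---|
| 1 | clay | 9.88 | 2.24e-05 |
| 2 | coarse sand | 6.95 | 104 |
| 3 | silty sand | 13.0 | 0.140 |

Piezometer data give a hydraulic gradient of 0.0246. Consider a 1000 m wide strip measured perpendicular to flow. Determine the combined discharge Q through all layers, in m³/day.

Flow is parallel to layering, so each bed carries its own Darcy discharge and the transmissivities add.
Σ(K_i·b_i) = 2.24e-05×9.88 + 104×6.95 + 0.140×13.0 = 724.6 m²/day.
Hydraulic gradient i = 0.0246.
Q = Σ(K_i·b_i) · W · i = 724.6 × 1000 × 0.02460 = 17826 m³/day.

17800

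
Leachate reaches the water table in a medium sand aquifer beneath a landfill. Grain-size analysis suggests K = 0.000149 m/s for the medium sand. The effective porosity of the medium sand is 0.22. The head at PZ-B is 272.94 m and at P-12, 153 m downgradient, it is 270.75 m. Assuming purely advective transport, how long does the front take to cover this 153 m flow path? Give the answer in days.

Convert K: 0.000149 m/s × 86400 = 12.87 m/day.
Hydraulic gradient i = (272.94 − 270.75) / 153 = 2.19 / 153 = 0.01431.
Darcy flux q = K · i = 12.87 × 0.01431 = 0.1843 m/day.
Seepage velocity v = q / n_e = 0.1843 / 0.22 = 0.8376 m/day.
Travel time t = L / v = 153 / 0.8376 = 182.7 days.

183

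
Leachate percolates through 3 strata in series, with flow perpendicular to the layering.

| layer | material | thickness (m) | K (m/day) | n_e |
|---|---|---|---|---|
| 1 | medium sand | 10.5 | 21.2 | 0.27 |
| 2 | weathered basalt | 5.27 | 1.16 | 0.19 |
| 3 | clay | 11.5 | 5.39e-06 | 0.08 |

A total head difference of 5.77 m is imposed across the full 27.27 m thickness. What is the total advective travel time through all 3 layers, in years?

4820

With flow normal to the layers, continuity requires the same specific discharge q through every layer.
Σ(b_i/K_i) = 10.5/21.2 + 5.27/1.16 + 11.5/5.39e-06 = 2.134e+06 d.
q = Δh / Σ(b_i/K_i) = 5.77 / 2.134e+06 = 2.704e-06 m/day.
In each layer the seepage velocity is v_i = q/n_i, so the layer transit time is t_i = b_i·n_i / q:
  layer 1 (medium sand): t_1 = 10.5 × 0.27 / 2.704e-06 = 1.048e+06 d
  layer 2 (weathered basalt): t_2 = 5.27 × 0.19 / 2.704e-06 = 3.703e+05 d
  layer 3 (clay): t_3 = 11.5 × 0.08 / 2.704e-06 = 3.402e+05 d
Total t = Σ t_i = 1.759e+06 days = 4815 years.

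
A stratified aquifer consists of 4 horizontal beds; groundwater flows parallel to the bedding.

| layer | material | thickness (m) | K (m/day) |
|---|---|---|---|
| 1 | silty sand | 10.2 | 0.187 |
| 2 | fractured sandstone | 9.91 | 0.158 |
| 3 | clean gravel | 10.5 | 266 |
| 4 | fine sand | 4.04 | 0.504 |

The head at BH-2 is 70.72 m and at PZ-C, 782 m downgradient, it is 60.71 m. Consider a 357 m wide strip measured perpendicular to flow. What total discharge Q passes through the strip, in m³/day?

12800

Flow is parallel to layering, so each bed carries its own Darcy discharge and the transmissivities add.
Σ(K_i·b_i) = 0.187×10.2 + 0.158×9.91 + 266×10.5 + 0.504×4.04 = 2799 m²/day.
Hydraulic gradient i = (70.72 − 60.71) / 782 = 10.01 / 782 = 0.01280.
Q = Σ(K_i·b_i) · W · i = 2799 × 357 × 0.01280 = 12789 m³/day.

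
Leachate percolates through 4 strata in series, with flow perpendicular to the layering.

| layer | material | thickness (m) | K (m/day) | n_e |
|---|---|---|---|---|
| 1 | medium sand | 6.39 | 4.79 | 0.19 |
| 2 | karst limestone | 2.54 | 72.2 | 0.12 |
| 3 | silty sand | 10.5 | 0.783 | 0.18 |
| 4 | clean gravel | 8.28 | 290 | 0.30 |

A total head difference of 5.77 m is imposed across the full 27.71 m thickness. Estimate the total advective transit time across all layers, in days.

With flow normal to the layers, continuity requires the same specific discharge q through every layer.
Σ(b_i/K_i) = 6.39/4.79 + 2.54/72.2 + 10.5/0.783 + 8.28/290 = 14.81 d.
q = Δh / Σ(b_i/K_i) = 5.77 / 14.81 = 0.3897 m/day.
In each layer the seepage velocity is v_i = q/n_i, so the layer transit time is t_i = b_i·n_i / q:
  layer 1 (medium sand): t_1 = 6.39 × 0.19 / 0.3897 = 3.116 d
  layer 2 (karst limestone): t_2 = 2.54 × 0.12 / 0.3897 = 0.7822 d
  layer 3 (silty sand): t_3 = 10.5 × 0.18 / 0.3897 = 4.850 d
  layer 4 (clean gravel): t_4 = 8.28 × 0.30 / 0.3897 = 6.375 d
Total t = Σ t_i = 15.12 days.

15.1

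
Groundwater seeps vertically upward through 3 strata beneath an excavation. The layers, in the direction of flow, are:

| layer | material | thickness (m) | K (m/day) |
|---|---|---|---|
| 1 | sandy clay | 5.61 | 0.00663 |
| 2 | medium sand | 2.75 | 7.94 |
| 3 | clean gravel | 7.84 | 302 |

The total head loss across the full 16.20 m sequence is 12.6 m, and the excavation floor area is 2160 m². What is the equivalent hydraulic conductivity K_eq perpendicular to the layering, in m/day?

0.0191

Flow is perpendicular to layering, so the layers act in series and the equivalent K is the thickness-weighted harmonic mean.
Total thickness L = 5.61 + 2.75 + 7.84 = 16.20 m.
Σ(b_i/K_i) = 5.61/0.00663 + 2.75/7.94 + 7.84/302 = 846.5 d.
K_eq = L / Σ(b_i/K_i) = 16.20 / 846.5 = 0.01914 m/day.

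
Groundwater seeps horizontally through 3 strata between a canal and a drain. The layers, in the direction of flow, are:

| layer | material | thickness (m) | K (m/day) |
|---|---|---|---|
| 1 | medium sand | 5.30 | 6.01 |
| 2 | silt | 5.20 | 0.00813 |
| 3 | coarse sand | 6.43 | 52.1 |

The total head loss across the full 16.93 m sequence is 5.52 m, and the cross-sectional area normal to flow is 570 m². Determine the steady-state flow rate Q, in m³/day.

4.91

Flow is perpendicular to layering, so the layers act in series and the equivalent K is the thickness-weighted harmonic mean.
Total thickness L = 5.30 + 5.20 + 6.43 = 16.93 m.
Σ(b_i/K_i) = 5.30/6.01 + 5.20/0.00813 + 6.43/52.1 = 640.6 d.
K_eq = L / Σ(b_i/K_i) = 16.93 / 640.6 = 0.02643 m/day.
Q = K_eq · A · (Δh/L) = 0.02643 × 570 × (5.52/16.93) = 4.912 m³/day.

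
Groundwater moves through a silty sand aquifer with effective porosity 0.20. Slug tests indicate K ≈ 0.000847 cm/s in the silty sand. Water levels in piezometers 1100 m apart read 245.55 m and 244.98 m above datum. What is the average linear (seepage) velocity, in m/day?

0.00190

Convert K: 0.000847 cm/s × 864 = 0.7318 m/day.
Hydraulic gradient i = (245.55 − 244.98) / 1100 = 0.57 / 1100 = 0.0005182.
Darcy flux q = K · i = 0.7318 × 0.0005182 = 0.0003792 m/day.
Seepage velocity v = q / n_e = 0.0003792 / 0.20 = 0.001896 m/day.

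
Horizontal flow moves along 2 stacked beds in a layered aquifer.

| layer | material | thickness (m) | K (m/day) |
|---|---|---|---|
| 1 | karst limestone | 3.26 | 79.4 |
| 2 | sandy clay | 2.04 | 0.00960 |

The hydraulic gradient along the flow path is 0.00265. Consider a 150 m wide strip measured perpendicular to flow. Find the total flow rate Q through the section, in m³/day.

103

Flow is parallel to layering, so each bed carries its own Darcy discharge and the transmissivities add.
Σ(K_i·b_i) = 79.4×3.26 + 0.00960×2.04 = 258.9 m²/day.
Hydraulic gradient i = 0.00265.
Q = Σ(K_i·b_i) · W · i = 258.9 × 150 × 0.002650 = 102.9 m³/day.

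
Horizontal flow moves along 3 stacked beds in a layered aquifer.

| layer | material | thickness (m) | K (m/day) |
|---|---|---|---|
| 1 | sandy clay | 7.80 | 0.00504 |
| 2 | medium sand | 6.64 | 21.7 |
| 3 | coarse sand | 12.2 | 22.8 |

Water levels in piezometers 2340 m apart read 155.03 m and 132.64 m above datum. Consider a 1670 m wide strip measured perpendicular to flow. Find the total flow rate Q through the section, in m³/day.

Flow is parallel to layering, so each bed carries its own Darcy discharge and the transmissivities add.
Σ(K_i·b_i) = 0.00504×7.80 + 21.7×6.64 + 22.8×12.2 = 422.3 m²/day.
Hydraulic gradient i = (155.03 − 132.64) / 2340 = 22.39 / 2340 = 0.009568.
Q = Σ(K_i·b_i) · W · i = 422.3 × 1670 × 0.009568 = 6748 m³/day.

6750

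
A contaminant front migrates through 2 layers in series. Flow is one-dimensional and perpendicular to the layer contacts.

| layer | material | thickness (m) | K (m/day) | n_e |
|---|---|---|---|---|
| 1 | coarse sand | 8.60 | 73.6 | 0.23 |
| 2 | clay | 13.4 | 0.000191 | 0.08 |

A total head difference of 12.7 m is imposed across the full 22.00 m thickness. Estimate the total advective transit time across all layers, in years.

46.1

With flow normal to the layers, continuity requires the same specific discharge q through every layer.
Σ(b_i/K_i) = 8.60/73.6 + 13.4/0.000191 = 70157 d.
q = Δh / Σ(b_i/K_i) = 12.7 / 70157 = 0.0001810 m/day.
In each layer the seepage velocity is v_i = q/n_i, so the layer transit time is t_i = b_i·n_i / q:
  layer 1 (coarse sand): t_1 = 8.60 × 0.23 / 0.0001810 = 10927 d
  layer 2 (clay): t_2 = 13.4 × 0.08 / 0.0001810 = 5922 d
Total t = Σ t_i = 16849 days = 46.13 years.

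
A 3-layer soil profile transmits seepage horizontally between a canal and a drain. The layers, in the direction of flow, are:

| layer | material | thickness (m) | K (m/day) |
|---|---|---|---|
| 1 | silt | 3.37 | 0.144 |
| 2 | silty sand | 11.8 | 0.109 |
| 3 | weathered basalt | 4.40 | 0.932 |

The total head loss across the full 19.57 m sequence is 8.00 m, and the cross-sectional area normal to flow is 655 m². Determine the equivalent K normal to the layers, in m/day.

Flow is perpendicular to layering, so the layers act in series and the equivalent K is the thickness-weighted harmonic mean.
Total thickness L = 3.37 + 11.8 + 4.40 = 19.57 m.
Σ(b_i/K_i) = 3.37/0.144 + 11.8/0.109 + 4.40/0.932 = 136.4 d.
K_eq = L / Σ(b_i/K_i) = 19.57 / 136.4 = 0.1435 m/day.

0.143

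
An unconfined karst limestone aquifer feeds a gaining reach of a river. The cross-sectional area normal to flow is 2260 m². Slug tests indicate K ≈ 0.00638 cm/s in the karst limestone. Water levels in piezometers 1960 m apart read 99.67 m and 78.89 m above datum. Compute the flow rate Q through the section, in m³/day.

Convert K: 0.00638 cm/s × 864 = 5.512 m/day.
Hydraulic gradient i = (99.67 − 78.89) / 1960 = 20.78 / 1960 = 0.01060.
Darcy's law: Q = K · A · i = 5.512 × 2260 × 0.01060 = 132.1 m³/day.

132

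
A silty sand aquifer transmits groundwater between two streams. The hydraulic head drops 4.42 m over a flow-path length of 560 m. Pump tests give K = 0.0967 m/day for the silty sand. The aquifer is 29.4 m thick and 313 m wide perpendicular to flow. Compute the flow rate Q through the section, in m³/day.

Cross-sectional area A = 313 × 29.4 = 9202 m².
Hydraulic gradient i = Δh / L = 4.42 / 560 = 0.007893.
Darcy's law: Q = K · A · i = 0.09670 × 9202 × 0.007893 = 7.023 m³/day.

7.02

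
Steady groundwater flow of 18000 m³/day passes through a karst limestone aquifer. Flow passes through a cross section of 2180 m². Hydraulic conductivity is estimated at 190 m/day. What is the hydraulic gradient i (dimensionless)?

From Q = K·A·i, i = Q / (K·A) = 18000 / (190.0 × 2180) = 0.04346.

0.0435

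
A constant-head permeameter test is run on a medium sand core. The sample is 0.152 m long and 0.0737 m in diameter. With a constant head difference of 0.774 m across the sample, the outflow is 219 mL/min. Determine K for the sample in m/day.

14.5

Cross-sectional area A = π·(d/2)² = π × (0.0737/2)² = 0.004266 m².
Convert discharge: 219 mL/min = 3.650e-06 m³/s.
Darcy's law rearranged: K = Q·L / (A·Δh) = 3.650e-06 × 0.152 / (0.004266 × 0.774) = 0.0001680 m/s = 14.52 m/day.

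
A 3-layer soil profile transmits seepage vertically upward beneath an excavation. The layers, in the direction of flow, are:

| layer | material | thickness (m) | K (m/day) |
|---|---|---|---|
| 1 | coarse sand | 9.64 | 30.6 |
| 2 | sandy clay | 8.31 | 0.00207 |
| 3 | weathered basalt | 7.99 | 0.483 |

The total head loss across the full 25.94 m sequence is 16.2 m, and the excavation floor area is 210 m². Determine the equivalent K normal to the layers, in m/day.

0.00643

Flow is perpendicular to layering, so the layers act in series and the equivalent K is the thickness-weighted harmonic mean.
Total thickness L = 9.64 + 8.31 + 7.99 = 25.94 m.
Σ(b_i/K_i) = 9.64/30.6 + 8.31/0.00207 + 7.99/0.483 = 4031 d.
K_eq = L / Σ(b_i/K_i) = 25.94 / 4031 = 0.006435 m/day.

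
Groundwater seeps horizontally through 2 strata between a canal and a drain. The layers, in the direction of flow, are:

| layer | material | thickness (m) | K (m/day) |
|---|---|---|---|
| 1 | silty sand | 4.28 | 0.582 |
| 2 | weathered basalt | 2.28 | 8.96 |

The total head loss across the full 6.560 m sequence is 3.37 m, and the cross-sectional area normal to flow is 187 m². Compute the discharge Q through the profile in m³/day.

82.8

Flow is perpendicular to layering, so the layers act in series and the equivalent K is the thickness-weighted harmonic mean.
Total thickness L = 4.28 + 2.28 = 6.560 m.
Σ(b_i/K_i) = 4.28/0.582 + 2.28/8.96 = 7.608 d.
K_eq = L / Σ(b_i/K_i) = 6.560 / 7.608 = 0.8622 m/day.
Q = K_eq · A · (Δh/L) = 0.8622 × 187 × (3.37/6.560) = 82.83 m³/day.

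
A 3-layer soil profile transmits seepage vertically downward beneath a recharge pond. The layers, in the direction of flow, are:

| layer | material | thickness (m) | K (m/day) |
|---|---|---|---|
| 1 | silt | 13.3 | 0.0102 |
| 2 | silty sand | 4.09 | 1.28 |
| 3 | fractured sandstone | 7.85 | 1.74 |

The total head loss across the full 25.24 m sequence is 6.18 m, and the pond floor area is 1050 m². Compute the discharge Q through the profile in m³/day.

4.95

Flow is perpendicular to layering, so the layers act in series and the equivalent K is the thickness-weighted harmonic mean.
Total thickness L = 13.3 + 4.09 + 7.85 = 25.24 m.
Σ(b_i/K_i) = 13.3/0.0102 + 4.09/1.28 + 7.85/1.74 = 1312 d.
K_eq = L / Σ(b_i/K_i) = 25.24 / 1312 = 0.01924 m/day.
Q = K_eq · A · (Δh/L) = 0.01924 × 1050 × (6.18/25.24) = 4.947 m³/day.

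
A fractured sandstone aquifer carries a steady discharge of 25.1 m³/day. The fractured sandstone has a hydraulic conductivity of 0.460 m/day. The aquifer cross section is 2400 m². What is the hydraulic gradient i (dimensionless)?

From Q = K·A·i, i = Q / (K·A) = 25.1 / (0.4600 × 2400) = 0.02274.

0.0227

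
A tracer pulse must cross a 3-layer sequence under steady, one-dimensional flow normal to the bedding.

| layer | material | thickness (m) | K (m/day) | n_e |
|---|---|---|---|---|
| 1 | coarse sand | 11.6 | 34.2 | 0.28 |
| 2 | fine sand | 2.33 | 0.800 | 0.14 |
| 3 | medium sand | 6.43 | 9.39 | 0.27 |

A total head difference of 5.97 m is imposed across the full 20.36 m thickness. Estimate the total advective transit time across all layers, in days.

With flow normal to the layers, continuity requires the same specific discharge q through every layer.
Σ(b_i/K_i) = 11.6/34.2 + 2.33/0.800 + 6.43/9.39 = 3.936 d.
q = Δh / Σ(b_i/K_i) = 5.97 / 3.936 = 1.517 m/day.
In each layer the seepage velocity is v_i = q/n_i, so the layer transit time is t_i = b_i·n_i / q:
  layer 1 (coarse sand): t_1 = 11.6 × 0.28 / 1.517 = 2.142 d
  layer 2 (fine sand): t_2 = 2.33 × 0.14 / 1.517 = 0.2151 d
  layer 3 (medium sand): t_3 = 6.43 × 0.27 / 1.517 = 1.145 d
Total t = Σ t_i = 3.501 days.

3.50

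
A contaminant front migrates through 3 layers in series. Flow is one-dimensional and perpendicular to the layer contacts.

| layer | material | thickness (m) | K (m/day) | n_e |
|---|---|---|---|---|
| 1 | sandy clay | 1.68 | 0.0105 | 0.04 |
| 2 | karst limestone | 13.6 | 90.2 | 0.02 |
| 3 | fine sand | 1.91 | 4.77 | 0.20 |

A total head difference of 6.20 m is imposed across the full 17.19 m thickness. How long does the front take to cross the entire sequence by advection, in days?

With flow normal to the layers, continuity requires the same specific discharge q through every layer.
Σ(b_i/K_i) = 1.68/0.0105 + 13.6/90.2 + 1.91/4.77 = 160.6 d.
q = Δh / Σ(b_i/K_i) = 6.20 / 160.6 = 0.03862 m/day.
In each layer the seepage velocity is v_i = q/n_i, so the layer transit time is t_i = b_i·n_i / q:
  layer 1 (sandy clay): t_1 = 1.68 × 0.04 / 0.03862 = 1.740 d
  layer 2 (karst limestone): t_2 = 13.6 × 0.02 / 0.03862 = 7.044 d
  layer 3 (fine sand): t_3 = 1.91 × 0.20 / 0.03862 = 9.892 d
Total t = Σ t_i = 18.68 days.

18.7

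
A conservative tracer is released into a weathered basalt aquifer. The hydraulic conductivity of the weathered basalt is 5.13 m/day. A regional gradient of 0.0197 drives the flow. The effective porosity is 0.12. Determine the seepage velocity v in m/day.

Hydraulic gradient i = 0.0197.
Darcy flux q = K · i = 5.130 × 0.01970 = 0.1011 m/day.
Seepage velocity v = q / n_e = 0.1011 / 0.12 = 0.8422 m/day.

0.842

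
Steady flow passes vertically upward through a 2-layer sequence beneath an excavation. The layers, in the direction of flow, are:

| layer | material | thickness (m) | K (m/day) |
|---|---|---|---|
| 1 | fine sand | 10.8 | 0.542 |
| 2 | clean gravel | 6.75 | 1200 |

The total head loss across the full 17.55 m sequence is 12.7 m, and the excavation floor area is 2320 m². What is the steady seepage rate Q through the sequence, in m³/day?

Flow is perpendicular to layering, so the layers act in series and the equivalent K is the thickness-weighted harmonic mean.
Total thickness L = 10.8 + 6.75 = 17.55 m.
Σ(b_i/K_i) = 10.8/0.542 + 6.75/1200 = 19.93 d.
K_eq = L / Σ(b_i/K_i) = 17.55 / 19.93 = 0.8805 m/day.
Q = K_eq · A · (Δh/L) = 0.8805 × 2320 × (12.7/17.55) = 1478 m³/day.

1480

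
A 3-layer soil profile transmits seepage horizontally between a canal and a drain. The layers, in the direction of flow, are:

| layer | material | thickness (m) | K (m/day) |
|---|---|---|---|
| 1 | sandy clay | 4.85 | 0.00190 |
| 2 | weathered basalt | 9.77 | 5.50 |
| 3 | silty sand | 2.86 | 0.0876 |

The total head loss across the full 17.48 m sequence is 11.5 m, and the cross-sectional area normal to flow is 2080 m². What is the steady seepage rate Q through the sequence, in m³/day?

Flow is perpendicular to layering, so the layers act in series and the equivalent K is the thickness-weighted harmonic mean.
Total thickness L = 4.85 + 9.77 + 2.86 = 17.48 m.
Σ(b_i/K_i) = 4.85/0.00190 + 9.77/5.50 + 2.86/0.0876 = 2587 d.
K_eq = L / Σ(b_i/K_i) = 17.48 / 2587 = 0.006757 m/day.
Q = K_eq · A · (Δh/L) = 0.006757 × 2080 × (11.5/17.48) = 9.246 m³/day.

9.25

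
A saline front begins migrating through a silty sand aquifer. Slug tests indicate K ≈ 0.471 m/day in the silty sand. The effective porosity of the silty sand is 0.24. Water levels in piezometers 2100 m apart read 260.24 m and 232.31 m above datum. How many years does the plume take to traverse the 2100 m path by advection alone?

220

Hydraulic gradient i = (260.24 − 232.31) / 2100 = 27.93 / 2100 = 0.01330.
Darcy flux q = K · i = 0.4710 × 0.01330 = 0.006264 m/day.
Seepage velocity v = q / n_e = 0.006264 / 0.24 = 0.02610 m/day.
Travel time t = L / v = 2100 / 0.02610 = 80456 days = 220.3 years.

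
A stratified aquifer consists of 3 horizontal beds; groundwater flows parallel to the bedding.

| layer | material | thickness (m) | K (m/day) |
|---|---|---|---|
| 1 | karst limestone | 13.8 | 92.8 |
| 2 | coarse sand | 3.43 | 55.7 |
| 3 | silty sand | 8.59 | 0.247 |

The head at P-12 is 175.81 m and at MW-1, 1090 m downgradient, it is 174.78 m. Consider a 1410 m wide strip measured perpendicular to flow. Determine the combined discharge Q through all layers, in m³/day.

1960

Flow is parallel to layering, so each bed carries its own Darcy discharge and the transmissivities add.
Σ(K_i·b_i) = 92.8×13.8 + 55.7×3.43 + 0.247×8.59 = 1474 m²/day.
Hydraulic gradient i = (175.81 − 174.78) / 1090 = 1.03 / 1090 = 0.0009450.
Q = Σ(K_i·b_i) · W · i = 1474 × 1410 × 0.0009450 = 1964 m³/day.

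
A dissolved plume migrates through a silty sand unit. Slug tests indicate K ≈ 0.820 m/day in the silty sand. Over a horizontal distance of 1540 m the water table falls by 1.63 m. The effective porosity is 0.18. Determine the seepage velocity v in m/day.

0.00482

Hydraulic gradient i = Δh / L = 1.63 / 1540 = 0.001058.
Darcy flux q = K · i = 0.8200 × 0.001058 = 0.0008679 m/day.
Seepage velocity v = q / n_e = 0.0008679 / 0.18 = 0.004822 m/day.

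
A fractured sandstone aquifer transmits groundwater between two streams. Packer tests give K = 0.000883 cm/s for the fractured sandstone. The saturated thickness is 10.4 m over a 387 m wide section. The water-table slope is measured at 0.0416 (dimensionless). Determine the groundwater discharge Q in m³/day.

Convert K: 0.000883 cm/s × 864 = 0.7629 m/day.
Cross-sectional area A = 387 × 10.4 = 4025 m².
Hydraulic gradient i = 0.0416.
Darcy's law: Q = K · A · i = 0.7629 × 4025 × 0.04160 = 127.7 m³/day.

128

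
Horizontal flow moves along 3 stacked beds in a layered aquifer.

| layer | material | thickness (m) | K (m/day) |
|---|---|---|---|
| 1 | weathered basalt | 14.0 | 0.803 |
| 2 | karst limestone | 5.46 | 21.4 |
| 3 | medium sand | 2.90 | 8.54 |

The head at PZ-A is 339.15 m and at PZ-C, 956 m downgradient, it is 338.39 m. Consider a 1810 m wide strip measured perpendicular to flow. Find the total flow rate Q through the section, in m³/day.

220

Flow is parallel to layering, so each bed carries its own Darcy discharge and the transmissivities add.
Σ(K_i·b_i) = 0.803×14.0 + 21.4×5.46 + 8.54×2.90 = 152.9 m²/day.
Hydraulic gradient i = (339.15 − 338.39) / 956 = 0.76 / 956 = 0.0007950.
Q = Σ(K_i·b_i) · W · i = 152.9 × 1810 × 0.0007950 = 219.9 m³/day.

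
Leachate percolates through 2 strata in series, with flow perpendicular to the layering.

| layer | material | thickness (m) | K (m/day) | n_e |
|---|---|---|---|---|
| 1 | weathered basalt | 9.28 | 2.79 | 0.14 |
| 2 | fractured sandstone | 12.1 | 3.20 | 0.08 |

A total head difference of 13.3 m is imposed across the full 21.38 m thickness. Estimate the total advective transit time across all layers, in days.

1.21

With flow normal to the layers, continuity requires the same specific discharge q through every layer.
Σ(b_i/K_i) = 9.28/2.79 + 12.1/3.20 = 7.107 d.
q = Δh / Σ(b_i/K_i) = 13.3 / 7.107 = 1.871 m/day.
In each layer the seepage velocity is v_i = q/n_i, so the layer transit time is t_i = b_i·n_i / q:
  layer 1 (weathered basalt): t_1 = 9.28 × 0.14 / 1.871 = 0.6943 d
  layer 2 (fractured sandstone): t_2 = 12.1 × 0.08 / 1.871 = 0.5173 d
Total t = Σ t_i = 1.212 days.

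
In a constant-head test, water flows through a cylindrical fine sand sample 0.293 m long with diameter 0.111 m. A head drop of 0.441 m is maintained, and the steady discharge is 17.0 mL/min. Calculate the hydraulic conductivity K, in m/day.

Cross-sectional area A = π·(d/2)² = π × (0.111/2)² = 0.009677 m².
Convert discharge: 17.0 mL/min = 2.833e-07 m³/s.
Darcy's law rearranged: K = Q·L / (A·Δh) = 2.833e-07 × 0.293 / (0.009677 × 0.441) = 1.945e-05 m/s = 1.681 m/day.

1.68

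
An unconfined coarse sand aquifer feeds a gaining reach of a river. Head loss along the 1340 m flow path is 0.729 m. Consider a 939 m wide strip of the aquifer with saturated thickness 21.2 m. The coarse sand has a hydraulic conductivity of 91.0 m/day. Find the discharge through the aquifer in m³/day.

Cross-sectional area A = 939 × 21.2 = 19907 m².
Hydraulic gradient i = Δh / L = 0.729 / 1340 = 0.0005440.
Darcy's law: Q = K · A · i = 91.00 × 19907 × 0.0005440 = 985.5 m³/day.

986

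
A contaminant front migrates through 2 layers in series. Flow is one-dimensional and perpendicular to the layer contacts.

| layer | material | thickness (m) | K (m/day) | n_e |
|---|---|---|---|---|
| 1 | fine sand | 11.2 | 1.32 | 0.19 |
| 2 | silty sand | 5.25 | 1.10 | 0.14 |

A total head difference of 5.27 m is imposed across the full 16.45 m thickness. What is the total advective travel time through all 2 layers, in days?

With flow normal to the layers, continuity requires the same specific discharge q through every layer.
Σ(b_i/K_i) = 11.2/1.32 + 5.25/1.10 = 13.26 d.
q = Δh / Σ(b_i/K_i) = 5.27 / 13.26 = 0.3975 m/day.
In each layer the seepage velocity is v_i = q/n_i, so the layer transit time is t_i = b_i·n_i / q:
  layer 1 (fine sand): t_1 = 11.2 × 0.19 / 0.3975 = 5.353 d
  layer 2 (silty sand): t_2 = 5.25 × 0.14 / 0.3975 = 1.849 d
Total t = Σ t_i = 7.202 days.

7.20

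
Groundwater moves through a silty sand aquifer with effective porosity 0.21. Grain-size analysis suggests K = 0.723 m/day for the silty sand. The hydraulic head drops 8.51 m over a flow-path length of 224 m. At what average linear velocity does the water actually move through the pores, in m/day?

Hydraulic gradient i = Δh / L = 8.51 / 224 = 0.03799.
Darcy flux q = K · i = 0.7230 × 0.03799 = 0.02747 m/day.
Seepage velocity v = q / n_e = 0.02747 / 0.21 = 0.1308 m/day.

0.131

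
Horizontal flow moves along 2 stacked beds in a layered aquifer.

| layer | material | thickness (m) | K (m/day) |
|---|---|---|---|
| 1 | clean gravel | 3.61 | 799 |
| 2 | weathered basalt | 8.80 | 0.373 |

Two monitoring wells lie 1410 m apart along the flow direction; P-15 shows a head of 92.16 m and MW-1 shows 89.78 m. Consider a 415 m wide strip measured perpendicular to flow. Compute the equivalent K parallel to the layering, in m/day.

233

Flow is parallel to layering, so each bed carries its own Darcy discharge and the transmissivities add.
Σ(K_i·b_i) = 799×3.61 + 0.373×8.80 = 2888 m²/day.
Total thickness b = 12.41 m, so K_eq = Σ(K_i·b_i)/b = 232.7 m/day.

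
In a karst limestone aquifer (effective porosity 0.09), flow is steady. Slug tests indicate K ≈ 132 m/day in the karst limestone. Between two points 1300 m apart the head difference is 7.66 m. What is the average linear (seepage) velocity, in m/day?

Hydraulic gradient i = Δh / L = 7.66 / 1300 = 0.005892.
Darcy flux q = K · i = 132.0 × 0.005892 = 0.7778 m/day.
Seepage velocity v = q / n_e = 0.7778 / 0.09 = 8.642 m/day.

8.64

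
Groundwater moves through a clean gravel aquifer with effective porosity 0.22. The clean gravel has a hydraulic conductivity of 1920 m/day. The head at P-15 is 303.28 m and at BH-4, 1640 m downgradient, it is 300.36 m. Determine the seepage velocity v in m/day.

Hydraulic gradient i = (303.28 − 300.36) / 1640 = 2.92 / 1640 = 0.001780.
Darcy flux q = K · i = 1920 × 0.001780 = 3.419 m/day.
Seepage velocity v = q / n_e = 3.419 / 0.22 = 15.54 m/day.

15.5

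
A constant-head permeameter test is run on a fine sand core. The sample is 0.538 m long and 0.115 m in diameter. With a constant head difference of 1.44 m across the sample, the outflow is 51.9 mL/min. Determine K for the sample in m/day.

Cross-sectional area A = π·(d/2)² = π × (0.115/2)² = 0.01039 m².
Convert discharge: 51.9 mL/min = 8.650e-07 m³/s.
Darcy's law rearranged: K = Q·L / (A·Δh) = 8.650e-07 × 0.538 / (0.01039 × 1.44) = 3.111e-05 m/s = 2.688 m/day.

2.69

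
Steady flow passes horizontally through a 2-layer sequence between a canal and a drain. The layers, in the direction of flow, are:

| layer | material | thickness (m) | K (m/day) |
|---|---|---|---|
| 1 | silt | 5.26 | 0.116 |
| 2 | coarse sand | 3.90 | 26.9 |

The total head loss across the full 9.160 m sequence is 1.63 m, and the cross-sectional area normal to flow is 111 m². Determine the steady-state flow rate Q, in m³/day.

Flow is perpendicular to layering, so the layers act in series and the equivalent K is the thickness-weighted harmonic mean.
Total thickness L = 5.26 + 3.90 = 9.160 m.
Σ(b_i/K_i) = 5.26/0.116 + 3.90/26.9 = 45.49 d.
K_eq = L / Σ(b_i/K_i) = 9.160 / 45.49 = 0.2014 m/day.
Q = K_eq · A · (Δh/L) = 0.2014 × 111 × (1.63/9.160) = 3.977 m³/day.

3.98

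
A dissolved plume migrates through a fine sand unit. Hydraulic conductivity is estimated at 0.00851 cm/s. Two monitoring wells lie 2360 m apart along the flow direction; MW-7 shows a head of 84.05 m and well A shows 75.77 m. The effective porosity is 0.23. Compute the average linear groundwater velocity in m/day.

0.112

Convert K: 0.00851 cm/s × 864 = 7.353 m/day.
Hydraulic gradient i = (84.05 − 75.77) / 2360 = 8.28 / 2360 = 0.003508.
Darcy flux q = K · i = 7.353 × 0.003508 = 0.02580 m/day.
Seepage velocity v = q / n_e = 0.02580 / 0.23 = 0.1122 m/day.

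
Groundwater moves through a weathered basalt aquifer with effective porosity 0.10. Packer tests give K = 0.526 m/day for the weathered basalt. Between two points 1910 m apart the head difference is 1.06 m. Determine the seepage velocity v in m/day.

Hydraulic gradient i = Δh / L = 1.06 / 1910 = 0.0005550.
Darcy flux q = K · i = 0.5260 × 0.0005550 = 0.0002919 m/day.
Seepage velocity v = q / n_e = 0.0002919 / 0.10 = 0.002919 m/day.

0.00292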